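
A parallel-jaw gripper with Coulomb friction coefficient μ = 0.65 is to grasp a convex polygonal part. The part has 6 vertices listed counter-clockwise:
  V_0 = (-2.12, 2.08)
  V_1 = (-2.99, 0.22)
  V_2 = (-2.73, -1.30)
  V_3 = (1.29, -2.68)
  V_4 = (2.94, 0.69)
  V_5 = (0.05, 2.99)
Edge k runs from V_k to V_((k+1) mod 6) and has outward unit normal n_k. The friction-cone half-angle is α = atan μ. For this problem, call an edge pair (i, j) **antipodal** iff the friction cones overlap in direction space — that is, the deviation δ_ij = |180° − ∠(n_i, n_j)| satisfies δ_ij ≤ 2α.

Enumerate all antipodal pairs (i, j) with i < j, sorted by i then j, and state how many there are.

α = atan 0.65 = 33.02°;  2α = 66.05°
n_0 = (-0.9058, +0.4237)
n_1 = (-0.9857, -0.1686)
n_2 = (-0.3247, -0.9458)
n_3 = (+0.8981, -0.4397)
n_4 = (+0.6227, +0.7825)
n_5 = (-0.3867, +0.9222)
  (0,1): δ = 145.23°  ·
  (0,2): δ = 83.88°  ·
  (0,3): δ = 1.02°  ✓
  (0,4): δ = 76.55°  ·
  (0,5): δ = 137.82°  ·
  (1,2): δ = 118.65°  ·
  (1,3): δ = 35.79°  ✓
  (1,4): δ = 41.78°  ✓
  (1,5): δ = 103.04°  ·
  (2,3): δ = 97.14°  ·
  (2,4): δ = 19.57°  ✓
  (2,5): δ = 41.70°  ✓
  (3,4): δ = 102.43°  ·
  (3,5): δ = 41.16°  ✓
  (4,5): δ = 118.73°  ·
antipodal pairs: 6

count = 6; pairs: (0,3), (1,3), (1,4), (2,4), (2,5), (3,5)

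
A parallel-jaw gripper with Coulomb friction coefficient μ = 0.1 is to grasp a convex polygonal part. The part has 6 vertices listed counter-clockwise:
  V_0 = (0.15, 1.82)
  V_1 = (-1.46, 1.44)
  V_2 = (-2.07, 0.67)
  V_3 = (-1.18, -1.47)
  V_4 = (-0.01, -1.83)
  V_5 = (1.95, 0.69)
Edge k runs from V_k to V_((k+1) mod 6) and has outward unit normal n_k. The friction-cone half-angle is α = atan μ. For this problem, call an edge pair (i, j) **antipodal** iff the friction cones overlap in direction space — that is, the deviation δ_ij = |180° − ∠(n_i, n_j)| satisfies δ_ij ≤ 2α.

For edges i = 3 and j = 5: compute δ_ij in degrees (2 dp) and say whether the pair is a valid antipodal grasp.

δ = 15.02°, invalid

α = atan 0.1 = 5.71°;  2α = 11.42°
edge 3: e_3 = (+1.17, -0.36);  n_3 = (-0.2941, -0.9558)
edge 5: e_5 = (-1.80, +1.13);  n_5 = (+0.5317, +0.8469)
∠(n_3, n_5) = 164.98°
δ = |180° − 164.98°| = 15.02°
15.02° > 2α = 11.42°  →  invalid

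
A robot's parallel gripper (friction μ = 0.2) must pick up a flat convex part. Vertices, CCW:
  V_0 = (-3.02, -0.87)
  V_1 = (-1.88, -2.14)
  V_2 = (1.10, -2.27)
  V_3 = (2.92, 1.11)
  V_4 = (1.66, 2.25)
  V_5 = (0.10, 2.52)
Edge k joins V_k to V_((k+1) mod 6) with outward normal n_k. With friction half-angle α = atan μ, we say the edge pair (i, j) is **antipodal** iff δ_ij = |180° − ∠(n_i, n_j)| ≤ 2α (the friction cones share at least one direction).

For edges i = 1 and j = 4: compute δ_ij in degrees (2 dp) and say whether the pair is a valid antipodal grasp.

α = atan 0.2 = 11.31°;  2α = 22.62°
edge 1: e_1 = (+2.98, -0.13);  n_1 = (-0.0436, -0.9990)
edge 4: e_4 = (-1.56, +0.27);  n_4 = (+0.1705, +0.9854)
∠(n_1, n_4) = 172.68°
δ = |180° − 172.68°| = 7.32°
7.32° ≤ 2α = 22.62°  →  valid

δ = 7.32°, valid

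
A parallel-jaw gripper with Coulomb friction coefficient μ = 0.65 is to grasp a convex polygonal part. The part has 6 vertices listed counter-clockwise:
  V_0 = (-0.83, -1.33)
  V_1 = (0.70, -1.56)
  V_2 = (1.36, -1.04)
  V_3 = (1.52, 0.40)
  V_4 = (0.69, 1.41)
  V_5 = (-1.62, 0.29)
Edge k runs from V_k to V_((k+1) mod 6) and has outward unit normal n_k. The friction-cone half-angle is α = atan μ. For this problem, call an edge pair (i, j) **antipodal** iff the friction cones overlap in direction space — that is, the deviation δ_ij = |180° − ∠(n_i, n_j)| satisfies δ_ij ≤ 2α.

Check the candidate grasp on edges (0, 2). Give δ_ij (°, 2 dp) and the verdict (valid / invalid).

α = atan 0.65 = 33.02°;  2α = 66.05°
edge 0: e_0 = (+1.53, -0.23);  n_0 = (-0.1487, -0.9889)
edge 2: e_2 = (+0.16, +1.44);  n_2 = (+0.9939, -0.1104)
∠(n_0, n_2) = 92.21°
δ = |180° − 92.21°| = 87.79°
87.79° > 2α = 66.05°  →  invalid

δ = 87.79°, invalid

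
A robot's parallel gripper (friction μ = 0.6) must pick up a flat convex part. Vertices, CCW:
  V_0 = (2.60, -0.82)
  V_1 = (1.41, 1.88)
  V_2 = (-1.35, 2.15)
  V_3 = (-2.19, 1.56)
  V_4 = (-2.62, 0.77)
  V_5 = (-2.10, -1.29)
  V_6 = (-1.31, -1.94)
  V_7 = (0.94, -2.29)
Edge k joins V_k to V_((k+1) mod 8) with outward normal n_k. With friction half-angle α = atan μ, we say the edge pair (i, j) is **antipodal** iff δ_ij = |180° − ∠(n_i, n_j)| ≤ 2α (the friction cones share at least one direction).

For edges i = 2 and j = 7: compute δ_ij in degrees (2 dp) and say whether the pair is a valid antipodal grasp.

δ = 6.44°, valid

α = atan 0.6 = 30.96°;  2α = 61.93°
edge 2: e_2 = (-0.84, -0.59);  n_2 = (-0.5748, +0.8183)
edge 7: e_7 = (+1.66, +1.47);  n_7 = (+0.6630, -0.7487)
∠(n_2, n_7) = 173.56°
δ = |180° − 173.56°| = 6.44°
6.44° ≤ 2α = 61.93°  →  valid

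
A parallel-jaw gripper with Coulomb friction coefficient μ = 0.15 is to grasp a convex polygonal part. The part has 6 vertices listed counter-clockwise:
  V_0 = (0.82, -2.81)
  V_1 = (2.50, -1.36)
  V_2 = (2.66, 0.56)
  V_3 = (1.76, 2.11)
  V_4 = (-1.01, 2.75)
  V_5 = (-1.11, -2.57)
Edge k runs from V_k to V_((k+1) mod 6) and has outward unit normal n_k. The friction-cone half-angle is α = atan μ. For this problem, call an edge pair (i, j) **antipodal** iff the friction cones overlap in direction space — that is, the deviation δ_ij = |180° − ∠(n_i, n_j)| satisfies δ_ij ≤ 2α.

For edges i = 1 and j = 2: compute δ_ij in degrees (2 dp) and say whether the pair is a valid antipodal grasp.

α = atan 0.15 = 8.53°;  2α = 17.06°
edge 1: e_1 = (+0.16, +1.92);  n_1 = (+0.9965, -0.0830)
edge 2: e_2 = (-0.90, +1.55);  n_2 = (+0.8648, +0.5021)
∠(n_1, n_2) = 34.91°
δ = |180° − 34.91°| = 145.09°
145.09° > 2α = 17.06°  →  invalid

δ = 145.09°, invalid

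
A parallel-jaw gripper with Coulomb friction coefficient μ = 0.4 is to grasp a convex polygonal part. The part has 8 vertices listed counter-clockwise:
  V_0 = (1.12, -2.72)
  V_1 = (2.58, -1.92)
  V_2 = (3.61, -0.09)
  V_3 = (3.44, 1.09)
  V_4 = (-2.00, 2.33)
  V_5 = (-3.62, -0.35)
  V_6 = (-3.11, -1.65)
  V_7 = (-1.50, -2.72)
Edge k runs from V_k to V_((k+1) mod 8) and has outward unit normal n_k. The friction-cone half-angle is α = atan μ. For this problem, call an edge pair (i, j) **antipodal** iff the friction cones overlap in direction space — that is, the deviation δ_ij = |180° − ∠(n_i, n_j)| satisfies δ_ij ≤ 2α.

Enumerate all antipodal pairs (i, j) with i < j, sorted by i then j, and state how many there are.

count = 7; pairs: (0,3), (0,4), (1,4), (2,4), (2,5), (3,6), (3,7)

α = atan 0.4 = 21.80°;  2α = 43.60°
n_0 = (+0.4805, -0.8770)
n_1 = (+0.8714, -0.4905)
n_2 = (+0.9898, +0.1426)
n_3 = (+0.2222, +0.9750)
n_4 = (-0.8558, +0.5173)
n_5 = (-0.9309, -0.3652)
n_6 = (-0.5535, -0.8328)
n_7 = (+0.0000, -1.0000)
  (0,1): δ = 148.09°  ·
  (0,2): δ = 110.52°  ·
  (0,3): δ = 41.56°  ✓
  (0,4): δ = 30.13°  ✓
  (0,5): δ = 82.70°  ·
  (0,6): δ = 117.67°  ·
  (0,7): δ = 151.28°  ·
  (1,2): δ = 142.43°  ·
  (1,3): δ = 73.47°  ·
  (1,4): δ = 1.78°  ✓
  (1,5): δ = 50.79°  ·
  (1,6): δ = 85.76°  ·
  (1,7): δ = 119.37°  ·
  (2,3): δ = 111.04°  ·
  (2,4): δ = 39.35°  ✓
  (2,5): δ = 13.22°  ✓
  (2,6): δ = 48.19°  ·
  (2,7): δ = 81.80°  ·
  (3,4): δ = 108.31°  ·
  (3,5): δ = 55.74°  ·
  (3,6): δ = 20.77°  ✓
  (3,7): δ = 12.84°  ✓
  (4,5): δ = 127.43°  ·
  (4,6): δ = 92.46°  ·
  (4,7): δ = 58.85°  ·
  (5,6): δ = 145.03°  ·
  (5,7): δ = 111.42°  ·
  (6,7): δ = 146.39°  ·
antipodal pairs: 7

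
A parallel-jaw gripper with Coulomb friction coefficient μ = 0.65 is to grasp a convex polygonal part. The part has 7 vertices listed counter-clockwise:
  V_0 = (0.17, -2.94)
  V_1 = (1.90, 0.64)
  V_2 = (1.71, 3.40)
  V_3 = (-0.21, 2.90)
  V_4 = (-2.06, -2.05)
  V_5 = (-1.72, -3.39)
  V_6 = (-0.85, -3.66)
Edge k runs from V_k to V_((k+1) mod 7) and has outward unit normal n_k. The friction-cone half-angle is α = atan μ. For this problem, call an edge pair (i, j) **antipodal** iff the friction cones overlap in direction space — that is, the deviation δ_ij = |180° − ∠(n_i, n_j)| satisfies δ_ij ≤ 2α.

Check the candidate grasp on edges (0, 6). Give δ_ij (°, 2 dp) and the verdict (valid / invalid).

δ = 151.01°, invalid

α = atan 0.65 = 33.02°;  2α = 66.05°
edge 0: e_0 = (+1.73, +3.58);  n_0 = (+0.9004, -0.4351)
edge 6: e_6 = (+1.02, +0.72);  n_6 = (+0.5767, -0.8170)
∠(n_0, n_6) = 28.99°
δ = |180° − 28.99°| = 151.01°
151.01° > 2α = 66.05°  →  invalid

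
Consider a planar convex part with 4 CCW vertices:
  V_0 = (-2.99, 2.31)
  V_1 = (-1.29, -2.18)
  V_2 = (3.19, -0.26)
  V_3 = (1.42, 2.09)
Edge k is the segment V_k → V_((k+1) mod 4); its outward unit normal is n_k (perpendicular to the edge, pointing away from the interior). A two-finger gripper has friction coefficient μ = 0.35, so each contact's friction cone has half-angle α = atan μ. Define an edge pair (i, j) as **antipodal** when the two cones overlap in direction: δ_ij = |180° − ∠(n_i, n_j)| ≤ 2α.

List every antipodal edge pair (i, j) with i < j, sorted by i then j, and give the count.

count = 2; pairs: (0,2), (1,3)

α = atan 0.35 = 19.29°;  2α = 38.58°
n_0 = (-0.9352, -0.3541)
n_1 = (+0.3939, -0.9191)
n_2 = (+0.7988, +0.6016)
n_3 = (+0.0498, +0.9988)
  (0,1): δ = 87.54°  ·
  (0,2): δ = 16.25°  ✓
  (0,3): δ = 66.41°  ·
  (1,2): δ = 76.21°  ·
  (1,3): δ = 26.05°  ✓
  (2,3): δ = 129.84°  ·
antipodal pairs: 2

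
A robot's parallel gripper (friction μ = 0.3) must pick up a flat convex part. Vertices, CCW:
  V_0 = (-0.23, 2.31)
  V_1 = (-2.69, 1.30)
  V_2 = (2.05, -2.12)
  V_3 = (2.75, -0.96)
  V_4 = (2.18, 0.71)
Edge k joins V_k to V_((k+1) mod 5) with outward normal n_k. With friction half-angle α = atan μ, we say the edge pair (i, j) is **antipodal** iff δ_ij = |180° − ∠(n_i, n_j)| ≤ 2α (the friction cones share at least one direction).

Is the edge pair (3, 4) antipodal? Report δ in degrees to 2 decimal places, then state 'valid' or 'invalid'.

δ = 142.43°, invalid

α = atan 0.3 = 16.70°;  2α = 33.40°
edge 3: e_3 = (-0.57, +1.67);  n_3 = (+0.9464, +0.3230)
edge 4: e_4 = (-2.41, +1.60);  n_4 = (+0.5531, +0.8331)
∠(n_3, n_4) = 37.57°
δ = |180° − 37.57°| = 142.43°
142.43° > 2α = 33.40°  →  invalid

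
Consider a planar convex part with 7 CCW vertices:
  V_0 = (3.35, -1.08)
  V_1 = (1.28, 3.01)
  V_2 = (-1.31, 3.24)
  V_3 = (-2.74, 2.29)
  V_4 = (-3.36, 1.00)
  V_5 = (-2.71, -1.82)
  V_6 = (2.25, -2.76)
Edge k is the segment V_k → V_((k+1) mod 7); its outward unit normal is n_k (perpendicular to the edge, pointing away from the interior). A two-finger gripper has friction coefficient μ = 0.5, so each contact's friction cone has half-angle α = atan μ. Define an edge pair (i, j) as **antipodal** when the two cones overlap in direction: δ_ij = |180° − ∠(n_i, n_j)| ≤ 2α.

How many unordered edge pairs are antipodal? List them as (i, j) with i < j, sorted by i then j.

count = 8; pairs: (0,3), (0,4), (0,5), (1,5), (2,5), (2,6), (3,6), (4,6)

α = atan 0.5 = 26.57°;  2α = 53.13°
n_0 = (+0.8922, +0.4516)
n_1 = (+0.0885, +0.9961)
n_2 = (-0.5534, +0.8329)
n_3 = (-0.9013, +0.4332)
n_4 = (-0.9744, -0.2246)
n_5 = (-0.1862, -0.9825)
n_6 = (+0.8366, -0.5478)
  (0,1): δ = 121.92°  ·
  (0,2): δ = 83.25°  ·
  (0,3): δ = 52.51°  ✓
  (0,4): δ = 13.86°  ✓
  (0,5): δ = 52.42°  ✓
  (0,6): δ = 119.94°  ·
  (1,2): δ = 141.33°  ·
  (1,3): δ = 110.60°  ·
  (1,4): δ = 71.95°  ·
  (1,5): δ = 5.66°  ✓
  (1,6): δ = 61.86°  ·
  (2,3): δ = 149.27°  ·
  (2,4): δ = 110.62°  ·
  (2,5): δ = 44.33°  ✓
  (2,6): δ = 23.19°  ✓
  (3,4): δ = 141.35°  ·
  (3,5): δ = 75.06°  ·
  (3,6): δ = 7.55°  ✓
  (4,5): δ = 113.71°  ·
  (4,6): δ = 46.20°  ✓
  (5,6): δ = 112.48°  ·
antipodal pairs: 8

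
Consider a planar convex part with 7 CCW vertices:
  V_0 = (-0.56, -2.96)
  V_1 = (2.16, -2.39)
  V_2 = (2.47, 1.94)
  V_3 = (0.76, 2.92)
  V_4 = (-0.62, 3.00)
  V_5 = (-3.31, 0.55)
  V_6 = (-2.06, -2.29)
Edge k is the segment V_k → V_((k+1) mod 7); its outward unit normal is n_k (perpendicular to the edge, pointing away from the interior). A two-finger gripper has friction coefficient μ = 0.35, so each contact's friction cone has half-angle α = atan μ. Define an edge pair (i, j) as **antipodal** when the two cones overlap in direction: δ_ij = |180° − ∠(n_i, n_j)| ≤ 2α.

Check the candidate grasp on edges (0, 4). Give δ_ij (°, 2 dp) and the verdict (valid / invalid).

δ = 30.49°, valid

α = atan 0.35 = 19.29°;  2α = 38.58°
edge 0: e_0 = (+2.72, +0.57);  n_0 = (+0.2051, -0.9787)
edge 4: e_4 = (-2.69, -2.45);  n_4 = (-0.6734, +0.7393)
∠(n_0, n_4) = 149.51°
δ = |180° − 149.51°| = 30.49°
30.49° ≤ 2α = 38.58°  →  valid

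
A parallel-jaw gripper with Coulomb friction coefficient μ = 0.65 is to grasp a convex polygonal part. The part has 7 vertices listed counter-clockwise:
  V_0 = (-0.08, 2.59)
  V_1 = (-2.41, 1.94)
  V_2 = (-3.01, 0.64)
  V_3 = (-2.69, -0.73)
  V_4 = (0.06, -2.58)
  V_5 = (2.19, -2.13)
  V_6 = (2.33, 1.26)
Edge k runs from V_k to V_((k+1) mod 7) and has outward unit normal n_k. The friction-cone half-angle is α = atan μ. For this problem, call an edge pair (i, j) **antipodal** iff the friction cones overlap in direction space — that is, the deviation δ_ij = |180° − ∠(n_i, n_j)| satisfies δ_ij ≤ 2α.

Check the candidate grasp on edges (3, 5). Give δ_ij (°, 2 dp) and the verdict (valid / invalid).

α = atan 0.65 = 33.02°;  2α = 66.05°
edge 3: e_3 = (+2.75, -1.85);  n_3 = (-0.5582, -0.8297)
edge 5: e_5 = (+0.14, +3.39);  n_5 = (+0.9991, -0.0413)
∠(n_3, n_5) = 121.56°
δ = |180° − 121.56°| = 58.44°
58.44° ≤ 2α = 66.05°  →  valid

δ = 58.44°, valid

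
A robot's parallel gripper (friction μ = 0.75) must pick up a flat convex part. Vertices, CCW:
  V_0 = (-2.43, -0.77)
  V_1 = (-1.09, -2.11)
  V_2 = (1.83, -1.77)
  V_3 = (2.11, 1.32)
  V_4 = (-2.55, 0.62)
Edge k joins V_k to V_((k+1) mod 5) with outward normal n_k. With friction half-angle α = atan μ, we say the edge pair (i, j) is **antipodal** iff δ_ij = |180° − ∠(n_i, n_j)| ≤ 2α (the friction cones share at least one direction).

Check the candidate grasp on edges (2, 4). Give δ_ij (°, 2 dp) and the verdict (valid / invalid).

α = atan 0.75 = 36.87°;  2α = 73.74°
edge 2: e_2 = (+0.28, +3.09);  n_2 = (+0.9959, -0.0902)
edge 4: e_4 = (+0.12, -1.39);  n_4 = (-0.9963, -0.0860)
∠(n_2, n_4) = 169.89°
δ = |180° − 169.89°| = 10.11°
10.11° ≤ 2α = 73.74°  →  valid

δ = 10.11°, valid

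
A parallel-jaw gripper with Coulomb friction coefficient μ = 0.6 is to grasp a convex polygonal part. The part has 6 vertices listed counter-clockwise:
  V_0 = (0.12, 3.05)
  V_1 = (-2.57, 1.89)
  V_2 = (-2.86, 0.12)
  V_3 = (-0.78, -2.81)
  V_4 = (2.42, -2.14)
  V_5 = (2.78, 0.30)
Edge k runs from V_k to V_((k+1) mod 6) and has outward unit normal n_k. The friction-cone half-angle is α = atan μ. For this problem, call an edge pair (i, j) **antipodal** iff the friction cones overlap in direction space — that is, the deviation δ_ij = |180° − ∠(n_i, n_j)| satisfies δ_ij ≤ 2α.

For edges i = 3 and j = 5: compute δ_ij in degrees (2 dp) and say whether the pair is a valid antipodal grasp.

δ = 57.78°, valid

α = atan 0.6 = 30.96°;  2α = 61.93°
edge 3: e_3 = (+3.20, +0.67);  n_3 = (+0.2049, -0.9788)
edge 5: e_5 = (-2.66, +2.75);  n_5 = (+0.7188, +0.6952)
∠(n_3, n_5) = 122.22°
δ = |180° − 122.22°| = 57.78°
57.78° ≤ 2α = 61.93°  →  valid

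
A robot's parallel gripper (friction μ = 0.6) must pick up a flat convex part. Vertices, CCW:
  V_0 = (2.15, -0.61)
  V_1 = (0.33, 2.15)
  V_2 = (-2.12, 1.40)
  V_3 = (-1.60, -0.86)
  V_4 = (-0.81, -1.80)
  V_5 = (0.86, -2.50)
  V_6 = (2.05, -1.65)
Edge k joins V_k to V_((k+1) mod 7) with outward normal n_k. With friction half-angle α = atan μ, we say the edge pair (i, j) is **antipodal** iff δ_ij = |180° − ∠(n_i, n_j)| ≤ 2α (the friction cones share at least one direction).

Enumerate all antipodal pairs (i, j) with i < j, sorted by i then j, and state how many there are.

α = atan 0.6 = 30.96°;  2α = 61.93°
n_0 = (+0.8348, +0.5505)
n_1 = (-0.2927, +0.9562)
n_2 = (-0.9745, -0.2242)
n_3 = (-0.7655, -0.6434)
n_4 = (-0.3866, -0.9223)
n_5 = (+0.5812, -0.8137)
n_6 = (+0.9954, -0.0957)
  (0,1): δ = 106.38°  ·
  (0,2): δ = 20.44°  ✓
  (0,3): δ = 6.64°  ✓
  (0,4): δ = 33.86°  ✓
  (0,5): δ = 92.14°  ·
  (0,6): δ = 141.11°  ·
  (1,2): δ = 94.06°  ·
  (1,3): δ = 66.98°  ·
  (1,4): δ = 39.76°  ✓
  (1,5): δ = 18.52°  ✓
  (1,6): δ = 67.49°  ·
  (2,3): δ = 152.91°  ·
  (2,4): δ = 125.70°  ·
  (2,5): δ = 67.42°  ·
  (2,6): δ = 18.45°  ✓
  (3,4): δ = 152.79°  ·
  (3,5): δ = 94.51°  ·
  (3,6): δ = 45.54°  ✓
  (4,5): δ = 121.72°  ·
  (4,6): δ = 72.75°  ·
  (5,6): δ = 131.03°  ·
antipodal pairs: 7

count = 7; pairs: (0,2), (0,3), (0,4), (1,4), (1,5), (2,6), (3,6)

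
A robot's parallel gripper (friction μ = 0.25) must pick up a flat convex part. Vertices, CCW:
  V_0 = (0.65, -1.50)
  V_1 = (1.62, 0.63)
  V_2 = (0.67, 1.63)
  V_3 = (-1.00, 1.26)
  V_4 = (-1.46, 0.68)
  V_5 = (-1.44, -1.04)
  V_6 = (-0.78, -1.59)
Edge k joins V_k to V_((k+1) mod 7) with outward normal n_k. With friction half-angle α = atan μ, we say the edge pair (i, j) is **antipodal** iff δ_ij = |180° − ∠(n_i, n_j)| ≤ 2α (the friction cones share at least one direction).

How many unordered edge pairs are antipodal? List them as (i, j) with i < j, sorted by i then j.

count = 4; pairs: (0,3), (0,4), (1,5), (2,6)

α = atan 0.25 = 14.04°;  2α = 28.07°
n_0 = (+0.9101, -0.4144)
n_1 = (+0.7250, +0.6887)
n_2 = (-0.2163, +0.9763)
n_3 = (-0.7835, +0.6214)
n_4 = (-0.9999, -0.0116)
n_5 = (-0.6402, -0.7682)
n_6 = (+0.0628, -0.9980)
  (0,1): δ = 111.98°  ·
  (0,2): δ = 53.02°  ·
  (0,3): δ = 13.93°  ✓
  (0,4): δ = 25.15°  ✓
  (0,5): δ = 74.68°  ·
  (0,6): δ = 118.09°  ·
  (1,2): δ = 121.04°  ·
  (1,3): δ = 81.95°  ·
  (1,4): δ = 42.86°  ·
  (1,5): δ = 6.66°  ✓
  (1,6): δ = 50.07°  ·
  (2,3): δ = 140.91°  ·
  (2,4): δ = 101.83°  ·
  (2,5): δ = 52.30°  ·
  (2,6): δ = 8.89°  ✓
  (3,4): δ = 140.92°  ·
  (3,5): δ = 91.39°  ·
  (3,6): δ = 47.98°  ·
  (4,5): δ = 130.47°  ·
  (4,6): δ = 87.06°  ·
  (5,6): δ = 136.59°  ·
antipodal pairs: 4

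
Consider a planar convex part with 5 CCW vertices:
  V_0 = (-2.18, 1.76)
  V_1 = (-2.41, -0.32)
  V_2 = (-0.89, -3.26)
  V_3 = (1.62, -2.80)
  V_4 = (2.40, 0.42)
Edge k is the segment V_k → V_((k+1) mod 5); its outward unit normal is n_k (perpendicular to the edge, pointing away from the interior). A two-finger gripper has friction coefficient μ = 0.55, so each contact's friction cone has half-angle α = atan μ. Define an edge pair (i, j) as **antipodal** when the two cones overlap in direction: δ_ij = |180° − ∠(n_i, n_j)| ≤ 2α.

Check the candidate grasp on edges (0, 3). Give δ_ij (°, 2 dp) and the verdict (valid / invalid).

δ = 7.31°, valid

α = atan 0.55 = 28.81°;  2α = 57.62°
edge 0: e_0 = (-0.23, -2.08);  n_0 = (-0.9939, +0.1099)
edge 3: e_3 = (+0.78, +3.22);  n_3 = (+0.9719, -0.2354)
∠(n_0, n_3) = 172.69°
δ = |180° − 172.69°| = 7.31°
7.31° ≤ 2α = 57.62°  →  valid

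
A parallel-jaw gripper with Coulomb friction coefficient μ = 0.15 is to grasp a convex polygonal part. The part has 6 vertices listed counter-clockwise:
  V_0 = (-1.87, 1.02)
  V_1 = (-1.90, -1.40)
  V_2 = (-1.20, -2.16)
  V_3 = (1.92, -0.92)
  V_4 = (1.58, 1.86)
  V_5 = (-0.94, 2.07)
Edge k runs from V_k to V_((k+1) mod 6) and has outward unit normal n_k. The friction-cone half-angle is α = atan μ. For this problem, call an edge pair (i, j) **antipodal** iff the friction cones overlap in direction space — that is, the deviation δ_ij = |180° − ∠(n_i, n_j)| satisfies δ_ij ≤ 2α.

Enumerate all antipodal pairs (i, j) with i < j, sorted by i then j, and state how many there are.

α = atan 0.15 = 8.53°;  2α = 17.06°
n_0 = (-0.9999, +0.0124)
n_1 = (-0.7355, -0.6775)
n_2 = (+0.3693, -0.9293)
n_3 = (+0.9926, +0.1214)
n_4 = (+0.0830, +0.9965)
n_5 = (-0.7486, +0.6630)
  (0,1): δ = 136.64°  ·
  (0,2): δ = 67.62°  ·
  (0,3): δ = 7.68°  ✓
  (0,4): δ = 85.95°  ·
  (0,5): δ = 139.18°  ·
  (1,2): δ = 110.97°  ·
  (1,3): δ = 35.67°  ·
  (1,4): δ = 42.59°  ·
  (1,5): δ = 95.82°  ·
  (2,3): δ = 104.70°  ·
  (2,4): δ = 26.44°  ·
  (2,5): δ = 26.79°  ·
  (3,4): δ = 101.74°  ·
  (3,5): δ = 48.50°  ·
  (4,5): δ = 126.77°  ·
antipodal pairs: 1

count = 1; pairs: (0,3)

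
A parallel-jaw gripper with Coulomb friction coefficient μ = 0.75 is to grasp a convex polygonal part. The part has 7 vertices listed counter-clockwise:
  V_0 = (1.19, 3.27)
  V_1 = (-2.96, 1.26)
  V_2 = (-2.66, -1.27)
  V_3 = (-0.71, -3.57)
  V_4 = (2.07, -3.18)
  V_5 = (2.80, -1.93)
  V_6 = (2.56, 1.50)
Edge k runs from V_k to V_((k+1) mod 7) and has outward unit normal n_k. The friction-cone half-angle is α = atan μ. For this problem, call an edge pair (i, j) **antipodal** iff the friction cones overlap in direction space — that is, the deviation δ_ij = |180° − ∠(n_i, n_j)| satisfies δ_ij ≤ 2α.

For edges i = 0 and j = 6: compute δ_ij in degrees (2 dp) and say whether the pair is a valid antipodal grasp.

δ = 101.90°, invalid

α = atan 0.75 = 36.87°;  2α = 73.74°
edge 0: e_0 = (-4.15, -2.01);  n_0 = (-0.4359, +0.9000)
edge 6: e_6 = (-1.37, +1.77);  n_6 = (+0.7908, +0.6121)
∠(n_0, n_6) = 78.10°
δ = |180° − 78.10°| = 101.90°
101.90° > 2α = 73.74°  →  invalid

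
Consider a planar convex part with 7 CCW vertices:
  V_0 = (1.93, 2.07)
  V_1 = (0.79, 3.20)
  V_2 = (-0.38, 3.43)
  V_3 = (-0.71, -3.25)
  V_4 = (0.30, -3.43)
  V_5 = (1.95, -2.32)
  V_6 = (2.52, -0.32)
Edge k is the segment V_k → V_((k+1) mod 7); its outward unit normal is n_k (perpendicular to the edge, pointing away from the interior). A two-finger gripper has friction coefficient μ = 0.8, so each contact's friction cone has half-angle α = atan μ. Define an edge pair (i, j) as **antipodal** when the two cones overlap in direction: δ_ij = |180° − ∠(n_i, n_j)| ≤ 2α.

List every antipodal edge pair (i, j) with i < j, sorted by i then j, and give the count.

α = atan 0.8 = 38.66°;  2α = 77.32°
n_0 = (+0.7040, +0.7102)
n_1 = (+0.1929, +0.9812)
n_2 = (-0.9988, +0.0493)
n_3 = (-0.1755, -0.9845)
n_4 = (+0.5582, -0.8297)
n_5 = (+0.9617, -0.2741)
n_6 = (+0.9709, +0.2397)
  (0,1): δ = 146.37°  ·
  (0,2): δ = 48.08°  ✓
  (0,3): δ = 34.64°  ✓
  (0,4): δ = 78.68°  ·
  (0,5): δ = 118.84°  ·
  (0,6): δ = 148.61°  ·
  (1,2): δ = 81.71°  ·
  (1,3): δ = 1.02°  ✓
  (1,4): δ = 45.05°  ✓
  (1,5): δ = 85.21°  ·
  (1,6): δ = 114.99°  ·
  (2,3): δ = 97.28°  ·
  (2,4): δ = 53.24°  ✓
  (2,5): δ = 13.08°  ✓
  (2,6): δ = 16.70°  ✓
  (3,4): δ = 135.97°  ·
  (3,5): δ = 95.80°  ·
  (3,6): δ = 66.03°  ✓
  (4,5): δ = 139.84°  ·
  (4,6): δ = 110.06°  ·
  (5,6): δ = 150.23°  ·
antipodal pairs: 8

count = 8; pairs: (0,2), (0,3), (1,3), (1,4), (2,4), (2,5), (2,6), (3,6)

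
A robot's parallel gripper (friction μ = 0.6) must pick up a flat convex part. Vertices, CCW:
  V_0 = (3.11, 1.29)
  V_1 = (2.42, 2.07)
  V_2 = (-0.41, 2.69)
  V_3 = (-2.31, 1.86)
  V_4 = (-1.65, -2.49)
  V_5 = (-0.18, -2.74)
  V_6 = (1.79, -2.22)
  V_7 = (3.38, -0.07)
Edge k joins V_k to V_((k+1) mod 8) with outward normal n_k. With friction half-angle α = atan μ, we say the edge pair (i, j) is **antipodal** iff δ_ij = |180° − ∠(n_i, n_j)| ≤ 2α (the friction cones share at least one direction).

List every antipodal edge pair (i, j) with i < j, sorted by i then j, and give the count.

count = 9; pairs: (0,3), (0,4), (1,4), (1,5), (2,4), (2,5), (2,6), (3,6), (3,7)

α = atan 0.6 = 30.96°;  2α = 61.93°
n_0 = (+0.7490, +0.6626)
n_1 = (+0.2140, +0.9768)
n_2 = (-0.4003, +0.9164)
n_3 = (-0.9887, -0.1500)
n_4 = (-0.1677, -0.9858)
n_5 = (+0.2552, -0.9669)
n_6 = (+0.8040, -0.5946)
n_7 = (+0.9809, +0.1947)
  (0,1): δ = 143.85°  ·
  (0,2): δ = 107.90°  ·
  (0,3): δ = 32.87°  ✓
  (0,4): δ = 38.85°  ✓
  (0,5): δ = 63.29°  ·
  (0,6): δ = 102.02°  ·
  (0,7): δ = 149.73°  ·
  (1,2): δ = 144.05°  ·
  (1,3): δ = 69.02°  ·
  (1,4): δ = 2.71°  ✓
  (1,5): δ = 27.14°  ✓
  (1,6): δ = 65.87°  ·
  (1,7): δ = 113.59°  ·
  (2,3): δ = 104.97°  ·
  (2,4): δ = 33.25°  ✓
  (2,5): δ = 8.81°  ✓
  (2,6): δ = 29.92°  ✓
  (2,7): δ = 77.63°  ·
  (3,4): δ = 108.28°  ·
  (3,5): δ = 83.84°  ·
  (3,6): δ = 45.11°  ✓
  (3,7): δ = 2.60°  ✓
  (4,5): δ = 155.56°  ·
  (4,6): δ = 116.83°  ·
  (4,7): δ = 69.12°  ·
  (5,6): δ = 141.27°  ·
  (5,7): δ = 93.56°  ·
  (6,7): δ = 132.29°  ·
antipodal pairs: 9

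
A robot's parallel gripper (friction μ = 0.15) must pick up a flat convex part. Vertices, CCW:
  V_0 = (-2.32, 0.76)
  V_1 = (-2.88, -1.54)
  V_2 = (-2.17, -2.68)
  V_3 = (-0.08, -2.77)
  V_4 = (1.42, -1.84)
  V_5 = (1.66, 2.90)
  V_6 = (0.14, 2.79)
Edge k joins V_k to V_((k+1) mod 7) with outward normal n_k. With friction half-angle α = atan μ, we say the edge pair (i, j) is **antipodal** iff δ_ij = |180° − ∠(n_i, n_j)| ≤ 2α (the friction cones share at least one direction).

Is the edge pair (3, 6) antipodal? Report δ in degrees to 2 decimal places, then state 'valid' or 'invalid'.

α = atan 0.15 = 8.53°;  2α = 17.06°
edge 3: e_3 = (+1.50, +0.93);  n_3 = (+0.5269, -0.8499)
edge 6: e_6 = (-2.46, -2.03);  n_6 = (-0.6365, +0.7713)
∠(n_3, n_6) = 172.27°
δ = |180° − 172.27°| = 7.73°
7.73° ≤ 2α = 17.06°  →  valid

δ = 7.73°, valid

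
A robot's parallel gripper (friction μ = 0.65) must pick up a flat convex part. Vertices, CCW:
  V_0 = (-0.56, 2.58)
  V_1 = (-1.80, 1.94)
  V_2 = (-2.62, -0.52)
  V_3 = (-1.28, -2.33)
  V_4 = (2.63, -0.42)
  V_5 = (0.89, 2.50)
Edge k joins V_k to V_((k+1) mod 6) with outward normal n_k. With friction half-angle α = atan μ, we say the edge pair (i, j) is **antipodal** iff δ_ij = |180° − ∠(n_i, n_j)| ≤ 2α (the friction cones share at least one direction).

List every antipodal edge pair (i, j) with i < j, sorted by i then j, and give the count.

α = atan 0.65 = 33.02°;  2α = 66.05°
n_0 = (-0.4586, +0.8886)
n_1 = (-0.9487, +0.3162)
n_2 = (-0.8037, -0.5950)
n_3 = (+0.4389, -0.8985)
n_4 = (+0.8590, +0.5119)
n_5 = (+0.0551, +0.9985)
  (0,1): δ = 135.73°  ·
  (0,2): δ = 80.79°  ·
  (0,3): δ = 1.26°  ✓
  (0,4): δ = 93.49°  ·
  (0,5): δ = 149.54°  ·
  (1,2): δ = 125.05°  ·
  (1,3): δ = 45.53°  ✓
  (1,4): δ = 49.23°  ✓
  (1,5): δ = 105.28°  ·
  (2,3): δ = 100.48°  ·
  (2,4): δ = 5.72°  ✓
  (2,5): δ = 50.33°  ✓
  (3,4): δ = 85.24°  ·
  (3,5): δ = 29.19°  ✓
  (4,5): δ = 123.95°  ·
antipodal pairs: 6

count = 6; pairs: (0,3), (1,3), (1,4), (2,4), (2,5), (3,5)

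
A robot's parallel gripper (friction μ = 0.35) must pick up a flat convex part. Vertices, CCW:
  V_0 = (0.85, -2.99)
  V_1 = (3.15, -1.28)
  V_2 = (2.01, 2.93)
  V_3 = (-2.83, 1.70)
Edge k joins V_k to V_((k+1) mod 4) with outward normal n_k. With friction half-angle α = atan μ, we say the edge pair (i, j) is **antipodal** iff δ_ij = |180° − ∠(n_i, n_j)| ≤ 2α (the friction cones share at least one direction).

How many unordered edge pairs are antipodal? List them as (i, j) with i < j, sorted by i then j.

count = 2; pairs: (0,2), (1,3)

α = atan 0.35 = 19.29°;  2α = 38.58°
n_0 = (+0.5966, -0.8025)
n_1 = (+0.9652, +0.2614)
n_2 = (-0.2463, +0.9692)
n_3 = (-0.7867, -0.6173)
  (0,1): δ = 111.48°  ·
  (0,2): δ = 22.37°  ✓
  (0,3): δ = 91.49°  ·
  (1,2): δ = 90.89°  ·
  (1,3): δ = 22.97°  ✓
  (2,3): δ = 66.14°  ·
antipodal pairs: 2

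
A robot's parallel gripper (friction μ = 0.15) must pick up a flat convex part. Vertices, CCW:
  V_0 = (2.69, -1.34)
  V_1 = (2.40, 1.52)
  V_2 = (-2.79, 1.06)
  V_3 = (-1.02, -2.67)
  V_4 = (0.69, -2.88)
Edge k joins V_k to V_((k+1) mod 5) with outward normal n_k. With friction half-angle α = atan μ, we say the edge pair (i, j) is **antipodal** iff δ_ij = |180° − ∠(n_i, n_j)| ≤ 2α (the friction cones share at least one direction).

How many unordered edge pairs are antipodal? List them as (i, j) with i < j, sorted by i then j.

α = atan 0.15 = 8.53°;  2α = 17.06°
n_0 = (+0.9949, +0.1009)
n_1 = (-0.0883, +0.9961)
n_2 = (-0.9034, -0.4287)
n_3 = (-0.1219, -0.9925)
n_4 = (+0.6101, -0.7923)
  (0,1): δ = 90.72°  ·
  (0,2): δ = 19.60°  ·
  (0,3): δ = 77.21°  ·
  (0,4): δ = 121.81°  ·
  (1,2): δ = 69.68°  ·
  (1,3): δ = 12.07°  ✓
  (1,4): δ = 32.53°  ·
  (2,3): δ = 122.39°  ·
  (2,4): δ = 77.79°  ·
  (3,4): δ = 135.40°  ·
antipodal pairs: 1

count = 1; pairs: (1,3)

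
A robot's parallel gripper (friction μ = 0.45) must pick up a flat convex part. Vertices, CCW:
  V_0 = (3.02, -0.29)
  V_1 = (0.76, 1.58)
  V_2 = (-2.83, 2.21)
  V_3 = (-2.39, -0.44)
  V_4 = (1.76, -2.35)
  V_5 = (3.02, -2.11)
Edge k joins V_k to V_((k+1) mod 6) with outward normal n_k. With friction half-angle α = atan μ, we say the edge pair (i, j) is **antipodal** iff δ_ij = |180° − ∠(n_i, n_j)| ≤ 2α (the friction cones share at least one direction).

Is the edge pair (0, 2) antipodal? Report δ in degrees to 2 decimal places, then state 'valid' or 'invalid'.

α = atan 0.45 = 24.23°;  2α = 48.46°
edge 0: e_0 = (-2.26, +1.87);  n_0 = (+0.6375, +0.7705)
edge 2: e_2 = (+0.44, -2.65);  n_2 = (-0.9865, -0.1638)
∠(n_0, n_2) = 139.03°
δ = |180° − 139.03°| = 40.97°
40.97° ≤ 2α = 48.46°  →  valid

δ = 40.97°, valid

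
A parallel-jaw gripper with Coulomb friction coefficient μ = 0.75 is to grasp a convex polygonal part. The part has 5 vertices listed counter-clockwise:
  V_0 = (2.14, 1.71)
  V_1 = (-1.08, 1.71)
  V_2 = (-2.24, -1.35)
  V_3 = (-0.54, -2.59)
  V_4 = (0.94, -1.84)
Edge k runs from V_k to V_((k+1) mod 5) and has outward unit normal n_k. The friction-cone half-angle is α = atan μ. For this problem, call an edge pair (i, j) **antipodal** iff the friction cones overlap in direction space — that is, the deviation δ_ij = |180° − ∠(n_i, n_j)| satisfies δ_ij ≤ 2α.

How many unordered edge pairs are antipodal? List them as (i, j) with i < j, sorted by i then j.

α = atan 0.75 = 36.87°;  2α = 73.74°
n_0 = (+0.0000, +1.0000)
n_1 = (-0.9351, +0.3545)
n_2 = (-0.5893, -0.8079)
n_3 = (+0.4520, -0.8920)
n_4 = (+0.9473, -0.3202)
  (0,1): δ = 110.76°  ·
  (0,2): δ = 36.11°  ✓
  (0,3): δ = 26.87°  ✓
  (0,4): δ = 71.32°  ✓
  (1,2): δ = 105.35°  ·
  (1,3): δ = 42.37°  ✓
  (1,4): δ = 2.08°  ✓
  (2,3): δ = 117.02°  ·
  (2,4): δ = 72.57°  ✓
  (3,4): δ = 135.55°  ·
antipodal pairs: 6

count = 6; pairs: (0,2), (0,3), (0,4), (1,3), (1,4), (2,4)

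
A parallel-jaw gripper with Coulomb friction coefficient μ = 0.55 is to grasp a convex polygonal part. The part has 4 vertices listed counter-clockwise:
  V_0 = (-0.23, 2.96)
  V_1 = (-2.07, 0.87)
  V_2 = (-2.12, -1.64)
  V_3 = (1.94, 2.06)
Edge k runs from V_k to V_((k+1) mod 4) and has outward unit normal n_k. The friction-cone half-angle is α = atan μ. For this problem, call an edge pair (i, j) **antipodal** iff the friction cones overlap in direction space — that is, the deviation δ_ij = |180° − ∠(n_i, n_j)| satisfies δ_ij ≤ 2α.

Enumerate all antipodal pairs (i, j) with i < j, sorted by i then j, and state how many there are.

count = 2; pairs: (0,2), (1,2)

α = atan 0.55 = 28.81°;  2α = 57.62°
n_0 = (-0.7506, +0.6608)
n_1 = (-0.9998, +0.0199)
n_2 = (+0.6736, -0.7391)
n_3 = (+0.3831, +0.9237)
  (0,1): δ = 139.78°  ·
  (0,2): δ = 6.30°  ✓
  (0,3): δ = 108.83°  ·
  (1,2): δ = 46.51°  ✓
  (1,3): δ = 68.62°  ·
  (2,3): δ = 64.87°  ·
antipodal pairs: 2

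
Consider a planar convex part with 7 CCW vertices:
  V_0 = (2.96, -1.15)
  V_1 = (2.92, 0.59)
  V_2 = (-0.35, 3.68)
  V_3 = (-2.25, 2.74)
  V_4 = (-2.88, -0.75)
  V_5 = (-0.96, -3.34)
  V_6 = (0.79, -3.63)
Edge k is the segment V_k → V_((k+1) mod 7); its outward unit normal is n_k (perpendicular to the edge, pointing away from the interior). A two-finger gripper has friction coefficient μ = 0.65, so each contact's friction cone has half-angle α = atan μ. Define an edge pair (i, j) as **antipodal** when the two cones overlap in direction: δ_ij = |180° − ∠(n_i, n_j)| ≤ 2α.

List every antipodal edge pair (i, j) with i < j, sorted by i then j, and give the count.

count = 9; pairs: (0,2), (0,3), (0,4), (1,3), (1,4), (1,5), (2,5), (2,6), (3,6)

α = atan 0.65 = 33.02°;  2α = 66.05°
n_0 = (+0.9997, +0.0230)
n_1 = (+0.6868, +0.7268)
n_2 = (-0.4434, +0.8963)
n_3 = (-0.9841, +0.1776)
n_4 = (-0.8033, -0.5955)
n_5 = (-0.1635, -0.9865)
n_6 = (+0.7526, -0.6585)
  (0,1): δ = 134.70°  ·
  (0,2): δ = 64.99°  ✓
  (0,3): δ = 11.55°  ✓
  (0,4): δ = 35.23°  ✓
  (0,5): δ = 79.27°  ·
  (0,6): δ = 137.50°  ·
  (1,2): δ = 110.30°  ·
  (1,3): δ = 56.85°  ✓
  (1,4): δ = 10.07°  ✓
  (1,5): δ = 33.97°  ✓
  (1,6): δ = 92.19°  ·
  (2,3): δ = 126.56°  ·
  (2,4): δ = 79.77°  ·
  (2,5): δ = 35.73°  ✓
  (2,6): δ = 22.49°  ✓
  (3,4): δ = 133.22°  ·
  (3,5): δ = 89.18°  ·
  (3,6): δ = 30.95°  ✓
  (4,5): δ = 135.96°  ·
  (4,6): δ = 77.74°  ·
  (5,6): δ = 121.78°  ·
antipodal pairs: 9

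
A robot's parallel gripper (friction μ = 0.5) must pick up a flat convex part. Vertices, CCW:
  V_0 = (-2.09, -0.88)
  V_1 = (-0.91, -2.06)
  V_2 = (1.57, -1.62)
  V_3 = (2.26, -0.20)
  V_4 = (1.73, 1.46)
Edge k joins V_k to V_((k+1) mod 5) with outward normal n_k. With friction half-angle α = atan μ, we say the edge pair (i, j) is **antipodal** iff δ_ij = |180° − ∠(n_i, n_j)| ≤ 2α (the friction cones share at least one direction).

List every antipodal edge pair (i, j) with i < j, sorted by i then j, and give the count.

α = atan 0.5 = 26.57°;  2α = 53.13°
n_0 = (-0.7071, -0.7071)
n_1 = (+0.1747, -0.9846)
n_2 = (+0.8994, -0.4371)
n_3 = (+0.9526, +0.3042)
n_4 = (-0.5224, +0.8527)
  (0,1): δ = 124.94°  ·
  (0,2): δ = 70.92°  ·
  (0,3): δ = 27.29°  ✓
  (0,4): δ = 76.49°  ·
  (1,2): δ = 125.98°  ·
  (1,3): δ = 82.35°  ·
  (1,4): δ = 21.43°  ✓
  (2,3): δ = 136.38°  ·
  (2,4): δ = 32.59°  ✓
  (3,4): δ = 76.22°  ·
antipodal pairs: 3

count = 3; pairs: (0,3), (1,4), (2,4)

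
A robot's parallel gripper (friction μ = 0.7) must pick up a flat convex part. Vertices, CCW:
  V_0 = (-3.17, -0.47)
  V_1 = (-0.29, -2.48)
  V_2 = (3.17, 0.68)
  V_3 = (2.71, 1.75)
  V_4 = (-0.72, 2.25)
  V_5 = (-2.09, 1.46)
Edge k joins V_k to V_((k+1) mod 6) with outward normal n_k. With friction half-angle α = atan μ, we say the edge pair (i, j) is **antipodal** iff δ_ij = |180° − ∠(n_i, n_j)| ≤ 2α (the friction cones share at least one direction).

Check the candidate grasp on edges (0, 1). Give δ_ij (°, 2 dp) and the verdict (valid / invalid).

δ = 102.68°, invalid

α = atan 0.7 = 34.99°;  2α = 69.98°
edge 0: e_0 = (+2.88, -2.01);  n_0 = (-0.5723, -0.8200)
edge 1: e_1 = (+3.46, +3.16);  n_1 = (+0.6744, -0.7384)
∠(n_0, n_1) = 77.32°
δ = |180° − 77.32°| = 102.68°
102.68° > 2α = 69.98°  →  invalid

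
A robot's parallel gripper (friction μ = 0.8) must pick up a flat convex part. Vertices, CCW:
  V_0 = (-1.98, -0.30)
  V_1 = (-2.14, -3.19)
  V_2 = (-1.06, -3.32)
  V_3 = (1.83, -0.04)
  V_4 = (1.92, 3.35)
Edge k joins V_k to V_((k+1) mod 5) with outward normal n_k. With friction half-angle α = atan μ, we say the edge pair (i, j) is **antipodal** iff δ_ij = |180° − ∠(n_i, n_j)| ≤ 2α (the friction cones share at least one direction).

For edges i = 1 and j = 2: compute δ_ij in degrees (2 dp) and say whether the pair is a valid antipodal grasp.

δ = 124.52°, invalid

α = atan 0.8 = 38.66°;  2α = 77.32°
edge 1: e_1 = (+1.08, -0.13);  n_1 = (-0.1195, -0.9928)
edge 2: e_2 = (+2.89, +3.28);  n_2 = (+0.7503, -0.6611)
∠(n_1, n_2) = 55.48°
δ = |180° − 55.48°| = 124.52°
124.52° > 2α = 77.32°  →  invalid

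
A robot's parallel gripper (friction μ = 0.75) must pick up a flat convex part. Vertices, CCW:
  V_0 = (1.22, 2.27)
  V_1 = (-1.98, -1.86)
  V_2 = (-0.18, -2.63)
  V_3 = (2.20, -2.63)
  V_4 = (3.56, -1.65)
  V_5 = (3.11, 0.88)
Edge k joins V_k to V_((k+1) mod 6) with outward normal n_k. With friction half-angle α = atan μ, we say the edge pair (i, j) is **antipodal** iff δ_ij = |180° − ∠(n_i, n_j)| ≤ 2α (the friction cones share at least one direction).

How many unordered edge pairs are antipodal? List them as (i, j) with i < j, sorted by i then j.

count = 7; pairs: (0,2), (0,3), (0,4), (1,4), (1,5), (2,5), (3,5)

α = atan 0.75 = 36.87°;  2α = 73.74°
n_0 = (-0.7905, +0.6125)
n_1 = (-0.3933, -0.9194)
n_2 = (+0.0000, -1.0000)
n_3 = (+0.5846, -0.8113)
n_4 = (+0.9845, +0.1751)
n_5 = (+0.5925, +0.8056)
  (0,1): δ = 75.39°  ·
  (0,2): δ = 52.23°  ✓
  (0,3): δ = 16.45°  ✓
  (0,4): δ = 47.85°  ✓
  (0,5): δ = 91.44°  ·
  (1,2): δ = 156.84°  ·
  (1,3): δ = 121.06°  ·
  (1,4): δ = 56.75°  ✓
  (1,5): δ = 13.17°  ✓
  (2,3): δ = 144.22°  ·
  (2,4): δ = 79.91°  ·
  (2,5): δ = 36.33°  ✓
  (3,4): δ = 115.69°  ·
  (3,5): δ = 72.11°  ✓
  (4,5): δ = 136.42°  ·
antipodal pairs: 7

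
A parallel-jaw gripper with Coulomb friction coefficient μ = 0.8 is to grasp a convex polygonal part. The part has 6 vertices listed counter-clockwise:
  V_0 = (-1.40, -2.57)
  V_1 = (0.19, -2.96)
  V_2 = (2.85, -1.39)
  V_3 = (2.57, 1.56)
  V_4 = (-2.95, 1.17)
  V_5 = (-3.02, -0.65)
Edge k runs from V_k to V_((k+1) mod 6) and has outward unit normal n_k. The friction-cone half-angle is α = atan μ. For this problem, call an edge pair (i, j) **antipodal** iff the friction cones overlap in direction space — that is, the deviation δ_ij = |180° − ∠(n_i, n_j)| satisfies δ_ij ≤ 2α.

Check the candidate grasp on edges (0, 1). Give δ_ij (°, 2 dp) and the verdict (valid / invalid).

δ = 135.67°, invalid

α = atan 0.8 = 38.66°;  2α = 77.32°
edge 0: e_0 = (+1.59, -0.39);  n_0 = (-0.2382, -0.9712)
edge 1: e_1 = (+2.66, +1.57);  n_1 = (+0.5083, -0.8612)
∠(n_0, n_1) = 44.33°
δ = |180° − 44.33°| = 135.67°
135.67° > 2α = 77.32°  →  invalid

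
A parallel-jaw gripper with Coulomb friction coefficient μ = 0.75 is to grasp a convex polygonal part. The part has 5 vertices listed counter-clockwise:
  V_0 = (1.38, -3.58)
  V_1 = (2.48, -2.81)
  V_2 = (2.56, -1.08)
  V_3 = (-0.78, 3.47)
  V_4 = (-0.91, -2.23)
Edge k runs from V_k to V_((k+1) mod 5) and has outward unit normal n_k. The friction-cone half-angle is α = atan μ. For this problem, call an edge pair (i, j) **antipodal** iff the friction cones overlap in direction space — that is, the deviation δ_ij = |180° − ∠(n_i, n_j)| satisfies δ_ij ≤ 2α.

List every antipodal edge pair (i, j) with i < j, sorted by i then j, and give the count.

count = 5; pairs: (0,3), (1,3), (1,4), (2,3), (2,4)

α = atan 0.75 = 36.87°;  2α = 73.74°
n_0 = (+0.5735, -0.8192)
n_1 = (+0.9989, -0.0462)
n_2 = (+0.8061, +0.5917)
n_3 = (-0.9997, +0.0228)
n_4 = (-0.5078, -0.8615)
  (0,1): δ = 127.64°  ·
  (0,2): δ = 88.71°  ·
  (0,3): δ = 53.70°  ✓
  (0,4): δ = 114.49°  ·
  (1,2): δ = 141.07°  ·
  (1,3): δ = 1.34°  ✓
  (1,4): δ = 62.13°  ✓
  (2,3): δ = 37.59°  ✓
  (2,4): δ = 23.20°  ✓
  (3,4): δ = 119.21°  ·
antipodal pairs: 5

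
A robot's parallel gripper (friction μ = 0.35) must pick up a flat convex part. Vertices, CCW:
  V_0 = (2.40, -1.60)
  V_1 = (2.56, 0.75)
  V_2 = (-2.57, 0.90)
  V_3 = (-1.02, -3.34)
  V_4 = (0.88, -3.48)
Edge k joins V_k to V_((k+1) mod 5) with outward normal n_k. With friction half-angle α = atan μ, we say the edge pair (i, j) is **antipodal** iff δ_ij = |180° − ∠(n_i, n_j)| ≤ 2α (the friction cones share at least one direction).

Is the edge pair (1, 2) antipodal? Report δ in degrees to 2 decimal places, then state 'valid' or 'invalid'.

δ = 68.24°, invalid

α = atan 0.35 = 19.29°;  2α = 38.58°
edge 1: e_1 = (-5.13, +0.15);  n_1 = (+0.0292, +0.9996)
edge 2: e_2 = (+1.55, -4.24);  n_2 = (-0.9392, -0.3433)
∠(n_1, n_2) = 111.76°
δ = |180° − 111.76°| = 68.24°
68.24° > 2α = 38.58°  →  invalid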